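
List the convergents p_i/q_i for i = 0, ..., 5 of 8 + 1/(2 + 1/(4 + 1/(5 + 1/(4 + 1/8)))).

Using the convergent recurrence p_i = a_i*p_{i-1} + p_{i-2}, q_i = a_i*q_{i-1} + q_{i-2} with p_{-2}=0, p_{-1}=1, q_{-2}=1, q_{-1}=0:
  i=0: a_0=8, p_0 = 8*1 + 0 = 8, q_0 = 8*0 + 1 = 1.
  i=1: a_1=2, p_1 = 2*8 + 1 = 17, q_1 = 2*1 + 0 = 2.
  i=2: a_2=4, p_2 = 4*17 + 8 = 76, q_2 = 4*2 + 1 = 9.
  i=3: a_3=5, p_3 = 5*76 + 17 = 397, q_3 = 5*9 + 2 = 47.
  i=4: a_4=4, p_4 = 4*397 + 76 = 1664, q_4 = 4*47 + 9 = 197.
  i=5: a_5=8, p_5 = 8*1664 + 397 = 13709, q_5 = 8*197 + 47 = 1623.

8/1, 17/2, 76/9, 397/47, 1664/197, 13709/1623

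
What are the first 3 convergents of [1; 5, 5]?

Using the convergent recurrence p_i = a_i*p_{i-1} + p_{i-2}, q_i = a_i*q_{i-1} + q_{i-2} with p_{-2}=0, p_{-1}=1, q_{-2}=1, q_{-1}=0:
  i=0: a_0=1, p_0 = 1*1 + 0 = 1, q_0 = 1*0 + 1 = 1.
  i=1: a_1=5, p_1 = 5*1 + 1 = 6, q_1 = 5*1 + 0 = 5.
  i=2: a_2=5, p_2 = 5*6 + 1 = 31, q_2 = 5*5 + 1 = 26.

1/1, 6/5, 31/26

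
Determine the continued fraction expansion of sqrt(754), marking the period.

[27; (2, 5, 1, 1, 1, 1, 5, 2, 54)]

Write x_i = (sqrt(754) + m_i)/d_i with (m_0, d_0) = (0, 1). a_0 = floor(sqrt(754)) = 27, since 27^2 = 729 <= 754 < 784 = 28^2.
Iterate m_{i+1} = d_i*a_i - m_i, d_{i+1} = (754 - m_{i+1}^2)/d_i, a_{i+1} = floor((a_0 + m_{i+1})/d_{i+1}):
  m_1 = 1*27 - 0 = 27, d_1 = (754 - 27^2)/1 = 25/1 = 25, a_1 = floor((27 + 27)/25) = 2.
  m_2 = 25*2 - 27 = 23, d_2 = (754 - 23^2)/25 = 225/25 = 9, a_2 = floor((27 + 23)/9) = 5.
  m_3 = 9*5 - 23 = 22, d_3 = (754 - 22^2)/9 = 270/9 = 30, a_3 = floor((27 + 22)/30) = 1.
  m_4 = 30*1 - 22 = 8, d_4 = (754 - 8^2)/30 = 690/30 = 23, a_4 = floor((27 + 8)/23) = 1.
  m_5 = 23*1 - 8 = 15, d_5 = (754 - 15^2)/23 = 529/23 = 23, a_5 = floor((27 + 15)/23) = 1.
  m_6 = 23*1 - 15 = 8, d_6 = (754 - 8^2)/23 = 690/23 = 30, a_6 = floor((27 + 8)/30) = 1.
  m_7 = 30*1 - 8 = 22, d_7 = (754 - 22^2)/30 = 270/30 = 9, a_7 = floor((27 + 22)/9) = 5.
  m_8 = 9*5 - 22 = 23, d_8 = (754 - 23^2)/9 = 225/9 = 25, a_8 = floor((27 + 23)/25) = 2.
  m_9 = 25*2 - 23 = 27, d_9 = (754 - 27^2)/25 = 25/25 = 1, a_9 = floor((27 + 27)/1) = 54.
  m_10 = 1*54 - 27 = 27, d_10 = (754 - 27^2)/1 = 25/1 = 25: (m_10, d_10) = (m_1, d_1) = (27, 25), so from here the quotients repeat a_1, ..., a_9; the period length is 9.
Hence the expansion of sqrt(754) is a_0 = 27 followed by the repeating block 2, 5, 1, 1, 1, 1, 5, 2, 54 (period 9).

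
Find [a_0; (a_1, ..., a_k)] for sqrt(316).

[17; (1, 3, 2, 8, 2, 3, 1, 34)]

Write x_i = (sqrt(316) + m_i)/d_i with (m_0, d_0) = (0, 1). a_0 = floor(sqrt(316)) = 17, since 17^2 = 289 <= 316 < 324 = 18^2.
Iterate m_{i+1} = d_i*a_i - m_i, d_{i+1} = (316 - m_{i+1}^2)/d_i, a_{i+1} = floor((a_0 + m_{i+1})/d_{i+1}):
  m_1 = 1*17 - 0 = 17, d_1 = (316 - 17^2)/1 = 27/1 = 27, a_1 = floor((17 + 17)/27) = 1.
  m_2 = 27*1 - 17 = 10, d_2 = (316 - 10^2)/27 = 216/27 = 8, a_2 = floor((17 + 10)/8) = 3.
  m_3 = 8*3 - 10 = 14, d_3 = (316 - 14^2)/8 = 120/8 = 15, a_3 = floor((17 + 14)/15) = 2.
  m_4 = 15*2 - 14 = 16, d_4 = (316 - 16^2)/15 = 60/15 = 4, a_4 = floor((17 + 16)/4) = 8.
  m_5 = 4*8 - 16 = 16, d_5 = (316 - 16^2)/4 = 60/4 = 15, a_5 = floor((17 + 16)/15) = 2.
  m_6 = 15*2 - 16 = 14, d_6 = (316 - 14^2)/15 = 120/15 = 8, a_6 = floor((17 + 14)/8) = 3.
  m_7 = 8*3 - 14 = 10, d_7 = (316 - 10^2)/8 = 216/8 = 27, a_7 = floor((17 + 10)/27) = 1.
  m_8 = 27*1 - 10 = 17, d_8 = (316 - 17^2)/27 = 27/27 = 1, a_8 = floor((17 + 17)/1) = 34.
  m_9 = 1*34 - 17 = 17, d_9 = (316 - 17^2)/1 = 27/1 = 27: (m_9, d_9) = (m_1, d_1) = (17, 27), so from here the quotients repeat a_1, ..., a_8; the period length is 8.
Hence the expansion of sqrt(316) is a_0 = 17 followed by the repeating block 1, 3, 2, 8, 2, 3, 1, 34 (period 8).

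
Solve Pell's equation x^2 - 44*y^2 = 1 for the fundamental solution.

First expand sqrt(44) as a continued fraction. With x_i = (sqrt(44) + m_i)/d_i and (m_0, d_0) = (0, 1): a_0 = floor(sqrt(44)) = 6, since 6^2 = 36 <= 44 < 49 = 7^2.
Iterate m_{i+1} = d_i*a_i - m_i, d_{i+1} = (44 - m_{i+1}^2)/d_i, a_{i+1} = floor((a_0 + m_{i+1})/d_{i+1}):
  m_1 = 1*6 - 0 = 6, d_1 = (44 - 6^2)/1 = 8/1 = 8, a_1 = floor((6 + 6)/8) = 1.
  m_2 = 8*1 - 6 = 2, d_2 = (44 - 2^2)/8 = 40/8 = 5, a_2 = floor((6 + 2)/5) = 1.
  m_3 = 5*1 - 2 = 3, d_3 = (44 - 3^2)/5 = 35/5 = 7, a_3 = floor((6 + 3)/7) = 1.
  m_4 = 7*1 - 3 = 4, d_4 = (44 - 4^2)/7 = 28/7 = 4, a_4 = floor((6 + 4)/4) = 2.
  m_5 = 4*2 - 4 = 4, d_5 = (44 - 4^2)/4 = 28/4 = 7, a_5 = floor((6 + 4)/7) = 1.
  m_6 = 7*1 - 4 = 3, d_6 = (44 - 3^2)/7 = 35/7 = 5, a_6 = floor((6 + 3)/5) = 1.
  m_7 = 5*1 - 3 = 2, d_7 = (44 - 2^2)/5 = 40/5 = 8, a_7 = floor((6 + 2)/8) = 1.
  m_8 = 8*1 - 2 = 6, d_8 = (44 - 6^2)/8 = 8/8 = 1, a_8 = floor((6 + 6)/1) = 12.
  m_9 = 1*12 - 6 = 6, d_9 = (44 - 6^2)/1 = 8/1 = 8: (m_9, d_9) = (m_1, d_1) = (6, 8), so from here the quotients repeat a_1, ..., a_8; the period length is 8.
So sqrt(44) = [6; (1, 1, 1, 2, 1, 1, 1, 12)] with period length k = 8.
k is even, so the fundamental solution of x^2 - 44y^2 = 1 is (p_{k-1}, q_{k-1}) = (p_7, q_7); compute convergents through index 7.
Convergents (p_i = a_i*p_{i-1} + p_{i-2}, q_i = a_i*q_{i-1} + q_{i-2} with p_{-2}=0, p_{-1}=1, q_{-2}=1, q_{-1}=0):
  i=0: a_0=6, p_0 = 6*1 + 0 = 6, q_0 = 6*0 + 1 = 1.
  i=1: a_1=1, p_1 = 1*6 + 1 = 7, q_1 = 1*1 + 0 = 1.
  i=2: a_2=1, p_2 = 1*7 + 6 = 13, q_2 = 1*1 + 1 = 2.
  i=3: a_3=1, p_3 = 1*13 + 7 = 20, q_3 = 1*2 + 1 = 3.
  i=4: a_4=2, p_4 = 2*20 + 13 = 53, q_4 = 2*3 + 2 = 8.
  i=5: a_5=1, p_5 = 1*53 + 20 = 73, q_5 = 1*8 + 3 = 11.
  i=6: a_6=1, p_6 = 1*73 + 53 = 126, q_6 = 1*11 + 8 = 19.
  i=7: a_7=1, p_7 = 1*126 + 73 = 199, q_7 = 1*19 + 11 = 30.
Check: 199^2 - 44*30^2 = 39601 - 39600 = 1, so (x, y) = (199, 30) solves the equation, and by the theorem it is the least positive solution.

(x, y) = (199, 30)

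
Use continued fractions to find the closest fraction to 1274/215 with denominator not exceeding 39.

Expand x = 1274/215 as a continued fraction with the Euclidean algorithm:
  1274 = 5*215 + 199, so a_0 = 5.
  215 = 1*199 + 16, so a_1 = 1.
  199 = 12*16 + 7, so a_2 = 12.
  16 = 2*7 + 2, so a_3 = 2.
  7 = 3*2 + 1, so a_4 = 3.
  2 = 2*1 + 0, so a_5 = 2.
so x = [5; 1, 12, 2, 3, 2].
Convergents (p_i = a_i*p_{i-1} + p_{i-2}, q_i = a_i*q_{i-1} + q_{i-2} with p_{-2}=0, p_{-1}=1, q_{-2}=1, q_{-1}=0), until the denominator exceeds 39:
  i=0: a_0=5, p_0 = 5*1 + 0 = 5, q_0 = 5*0 + 1 = 1.
  i=1: a_1=1, p_1 = 1*5 + 1 = 6, q_1 = 1*1 + 0 = 1.
  i=2: a_2=12, p_2 = 12*6 + 5 = 77, q_2 = 12*1 + 1 = 13.
  i=3: a_3=2, p_3 = 2*77 + 6 = 160, q_3 = 2*13 + 1 = 27.
  i=4: a_4=3, p_4 = 3*160 + 77 = 557, q_4 = 3*27 + 13 = 94.
q_4 = 94 > 39, so the last convergent with denominator <= 39 is p_3/q_3 = 160/27.
The closest fraction with denominator <= 39 is either p_3/q_3 or the intermediate fraction (k*p_3 + p_2)/(k*q_3 + q_2) with the largest k >= 1 whose denominator stays <= 39; these approach x as k grows, and every other convergent or intermediate fraction in range is farther away.
Largest k: floor((39 - q_2)/q_3) = floor((39 - 13)/27) = 0.
Since k = 0, no intermediate fraction beyond p_3/q_3 has denominator <= 39, so the convergent 160/27 is the closest (its error is |1274*27 - 160*215|/(215*27) = 2/5805).

160/27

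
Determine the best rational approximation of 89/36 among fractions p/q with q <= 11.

27/11

Expand x = 89/36 as a continued fraction with the Euclidean algorithm:
  89 = 2*36 + 17, so a_0 = 2.
  36 = 2*17 + 2, so a_1 = 2.
  17 = 8*2 + 1, so a_2 = 8.
  2 = 2*1 + 0, so a_3 = 2.
so x = [2; 2, 8, 2].
Convergents (p_i = a_i*p_{i-1} + p_{i-2}, q_i = a_i*q_{i-1} + q_{i-2} with p_{-2}=0, p_{-1}=1, q_{-2}=1, q_{-1}=0), until the denominator exceeds 11:
  i=0: a_0=2, p_0 = 2*1 + 0 = 2, q_0 = 2*0 + 1 = 1.
  i=1: a_1=2, p_1 = 2*2 + 1 = 5, q_1 = 2*1 + 0 = 2.
  i=2: a_2=8, p_2 = 8*5 + 2 = 42, q_2 = 8*2 + 1 = 17.
q_2 = 17 > 11, so the last convergent with denominator <= 11 is p_1/q_1 = 5/2.
The closest fraction with denominator <= 11 is either p_1/q_1 or the intermediate fraction (k*p_1 + p_0)/(k*q_1 + q_0) with the largest k >= 1 whose denominator stays <= 11; these approach x as k grows, and every other convergent or intermediate fraction in range is farther away.
Largest k: floor((11 - q_0)/q_1) = floor((11 - 1)/2) = 5.
That gives (5*5 + 2)/(5*2 + 1) = 27/11.
Compare the errors: |x - 5/2| = |89*2 - 5*36|/(36*2) = 2/72, and |x - 27/11| = |89*11 - 27*36|/(36*11) = 7/396.
Cross-multiplying, 7*72 = 504 < 792 = 2*396, so 7/396 is smaller: the intermediate fraction 27/11 is closer to x than 5/2.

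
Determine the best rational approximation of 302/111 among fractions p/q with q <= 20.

Expand x = 302/111 as a continued fraction with the Euclidean algorithm:
  302 = 2*111 + 80, so a_0 = 2.
  111 = 1*80 + 31, so a_1 = 1.
  80 = 2*31 + 18, so a_2 = 2.
  31 = 1*18 + 13, so a_3 = 1.
  18 = 1*13 + 5, so a_4 = 1.
  13 = 2*5 + 3, so a_5 = 2.
  5 = 1*3 + 2, so a_6 = 1.
  3 = 1*2 + 1, so a_7 = 1.
  2 = 2*1 + 0, so a_8 = 2.
so x = [2; 1, 2, 1, 1, 2, 1, 1, 2].
Convergents (p_i = a_i*p_{i-1} + p_{i-2}, q_i = a_i*q_{i-1} + q_{i-2} with p_{-2}=0, p_{-1}=1, q_{-2}=1, q_{-1}=0), until the denominator exceeds 20:
  i=0: a_0=2, p_0 = 2*1 + 0 = 2, q_0 = 2*0 + 1 = 1.
  i=1: a_1=1, p_1 = 1*2 + 1 = 3, q_1 = 1*1 + 0 = 1.
  i=2: a_2=2, p_2 = 2*3 + 2 = 8, q_2 = 2*1 + 1 = 3.
  i=3: a_3=1, p_3 = 1*8 + 3 = 11, q_3 = 1*3 + 1 = 4.
  i=4: a_4=1, p_4 = 1*11 + 8 = 19, q_4 = 1*4 + 3 = 7.
  i=5: a_5=2, p_5 = 2*19 + 11 = 49, q_5 = 2*7 + 4 = 18.
  i=6: a_6=1, p_6 = 1*49 + 19 = 68, q_6 = 1*18 + 7 = 25.
q_6 = 25 > 20, so the last convergent with denominator <= 20 is p_5/q_5 = 49/18.
The closest fraction with denominator <= 20 is either p_5/q_5 or the intermediate fraction (k*p_5 + p_4)/(k*q_5 + q_4) with the largest k >= 1 whose denominator stays <= 20; these approach x as k grows, and every other convergent or intermediate fraction in range is farther away.
Largest k: floor((20 - q_4)/q_5) = floor((20 - 7)/18) = 0.
Since k = 0, no intermediate fraction beyond p_5/q_5 has denominator <= 20, so the convergent 49/18 is the closest (its error is |302*18 - 49*111|/(111*18) = 3/1998).

49/18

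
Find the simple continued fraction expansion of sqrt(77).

Write x_i = (sqrt(77) + m_i)/d_i with (m_0, d_0) = (0, 1). a_0 = floor(sqrt(77)) = 8, since 8^2 = 64 <= 77 < 81 = 9^2.
Iterate m_{i+1} = d_i*a_i - m_i, d_{i+1} = (77 - m_{i+1}^2)/d_i, a_{i+1} = floor((a_0 + m_{i+1})/d_{i+1}):
  m_1 = 1*8 - 0 = 8, d_1 = (77 - 8^2)/1 = 13/1 = 13, a_1 = floor((8 + 8)/13) = 1.
  m_2 = 13*1 - 8 = 5, d_2 = (77 - 5^2)/13 = 52/13 = 4, a_2 = floor((8 + 5)/4) = 3.
  m_3 = 4*3 - 5 = 7, d_3 = (77 - 7^2)/4 = 28/4 = 7, a_3 = floor((8 + 7)/7) = 2.
  m_4 = 7*2 - 7 = 7, d_4 = (77 - 7^2)/7 = 28/7 = 4, a_4 = floor((8 + 7)/4) = 3.
  m_5 = 4*3 - 7 = 5, d_5 = (77 - 5^2)/4 = 52/4 = 13, a_5 = floor((8 + 5)/13) = 1.
  m_6 = 13*1 - 5 = 8, d_6 = (77 - 8^2)/13 = 13/13 = 1, a_6 = floor((8 + 8)/1) = 16.
  m_7 = 1*16 - 8 = 8, d_7 = (77 - 8^2)/1 = 13/1 = 13: (m_7, d_7) = (m_1, d_1) = (8, 13), so from here the quotients repeat a_1, ..., a_6; the period length is 6.
Hence the expansion of sqrt(77) is a_0 = 8 followed by the repeating block 1, 3, 2, 3, 1, 16 (period 6).

[8; (1, 3, 2, 3, 1, 16)]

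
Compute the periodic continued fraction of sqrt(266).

Write x_i = (sqrt(266) + m_i)/d_i with (m_0, d_0) = (0, 1). a_0 = floor(sqrt(266)) = 16, since 16^2 = 256 <= 266 < 289 = 17^2.
Iterate m_{i+1} = d_i*a_i - m_i, d_{i+1} = (266 - m_{i+1}^2)/d_i, a_{i+1} = floor((a_0 + m_{i+1})/d_{i+1}):
  m_1 = 1*16 - 0 = 16, d_1 = (266 - 16^2)/1 = 10/1 = 10, a_1 = floor((16 + 16)/10) = 3.
  m_2 = 10*3 - 16 = 14, d_2 = (266 - 14^2)/10 = 70/10 = 7, a_2 = floor((16 + 14)/7) = 4.
  m_3 = 7*4 - 14 = 14, d_3 = (266 - 14^2)/7 = 70/7 = 10, a_3 = floor((16 + 14)/10) = 3.
  m_4 = 10*3 - 14 = 16, d_4 = (266 - 16^2)/10 = 10/10 = 1, a_4 = floor((16 + 16)/1) = 32.
  m_5 = 1*32 - 16 = 16, d_5 = (266 - 16^2)/1 = 10/1 = 10: (m_5, d_5) = (m_1, d_1) = (16, 10), so from here the quotients repeat a_1, ..., a_4; the period length is 4.
Hence the expansion of sqrt(266) is a_0 = 16 followed by the repeating block 3, 4, 3, 32 (period 4).

[16; (3, 4, 3, 32)]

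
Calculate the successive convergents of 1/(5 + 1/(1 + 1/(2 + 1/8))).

Using the convergent recurrence p_i = a_i*p_{i-1} + p_{i-2}, q_i = a_i*q_{i-1} + q_{i-2} with p_{-2}=0, p_{-1}=1, q_{-2}=1, q_{-1}=0:
  i=0: a_0=0, p_0 = 0*1 + 0 = 0, q_0 = 0*0 + 1 = 1.
  i=1: a_1=5, p_1 = 5*0 + 1 = 1, q_1 = 5*1 + 0 = 5.
  i=2: a_2=1, p_2 = 1*1 + 0 = 1, q_2 = 1*5 + 1 = 6.
  i=3: a_3=2, p_3 = 2*1 + 1 = 3, q_3 = 2*6 + 5 = 17.
  i=4: a_4=8, p_4 = 8*3 + 1 = 25, q_4 = 8*17 + 6 = 142.

0/1, 1/5, 1/6, 3/17, 25/142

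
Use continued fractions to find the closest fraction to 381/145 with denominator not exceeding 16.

Expand x = 381/145 as a continued fraction with the Euclidean algorithm:
  381 = 2*145 + 91, so a_0 = 2.
  145 = 1*91 + 54, so a_1 = 1.
  91 = 1*54 + 37, so a_2 = 1.
  54 = 1*37 + 17, so a_3 = 1.
  37 = 2*17 + 3, so a_4 = 2.
  17 = 5*3 + 2, so a_5 = 5.
  3 = 1*2 + 1, so a_6 = 1.
  2 = 2*1 + 0, so a_7 = 2.
so x = [2; 1, 1, 1, 2, 5, 1, 2].
Convergents (p_i = a_i*p_{i-1} + p_{i-2}, q_i = a_i*q_{i-1} + q_{i-2} with p_{-2}=0, p_{-1}=1, q_{-2}=1, q_{-1}=0), until the denominator exceeds 16:
  i=0: a_0=2, p_0 = 2*1 + 0 = 2, q_0 = 2*0 + 1 = 1.
  i=1: a_1=1, p_1 = 1*2 + 1 = 3, q_1 = 1*1 + 0 = 1.
  i=2: a_2=1, p_2 = 1*3 + 2 = 5, q_2 = 1*1 + 1 = 2.
  i=3: a_3=1, p_3 = 1*5 + 3 = 8, q_3 = 1*2 + 1 = 3.
  i=4: a_4=2, p_4 = 2*8 + 5 = 21, q_4 = 2*3 + 2 = 8.
  i=5: a_5=5, p_5 = 5*21 + 8 = 113, q_5 = 5*8 + 3 = 43.
q_5 = 43 > 16, so the last convergent with denominator <= 16 is p_4/q_4 = 21/8.
The closest fraction with denominator <= 16 is either p_4/q_4 or the intermediate fraction (k*p_4 + p_3)/(k*q_4 + q_3) with the largest k >= 1 whose denominator stays <= 16; these approach x as k grows, and every other convergent or intermediate fraction in range is farther away.
Largest k: floor((16 - q_3)/q_4) = floor((16 - 3)/8) = 1.
That gives (1*21 + 8)/(1*8 + 3) = 29/11.
Compare the errors: |x - 21/8| = |381*8 - 21*145|/(145*8) = 3/1160, and |x - 29/11| = |381*11 - 29*145|/(145*11) = 14/1595.
Cross-multiplying, 3*1595 = 4785 < 16240 = 14*1160, so 3/1160 is smaller: the convergent 21/8 is closer to x than 29/11.

21/8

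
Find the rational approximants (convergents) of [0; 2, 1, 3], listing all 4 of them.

0/1, 1/2, 1/3, 4/11

Using the convergent recurrence p_i = a_i*p_{i-1} + p_{i-2}, q_i = a_i*q_{i-1} + q_{i-2} with p_{-2}=0, p_{-1}=1, q_{-2}=1, q_{-1}=0:
  i=0: a_0=0, p_0 = 0*1 + 0 = 0, q_0 = 0*0 + 1 = 1.
  i=1: a_1=2, p_1 = 2*0 + 1 = 1, q_1 = 2*1 + 0 = 2.
  i=2: a_2=1, p_2 = 1*1 + 0 = 1, q_2 = 1*2 + 1 = 3.
  i=3: a_3=3, p_3 = 3*1 + 1 = 4, q_3 = 3*3 + 2 = 11.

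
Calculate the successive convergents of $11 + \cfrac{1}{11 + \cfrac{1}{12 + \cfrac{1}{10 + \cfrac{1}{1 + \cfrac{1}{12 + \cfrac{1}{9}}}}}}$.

Using the convergent recurrence p_i = a_i*p_{i-1} + p_{i-2}, q_i = a_i*q_{i-1} + q_{i-2} with p_{-2}=0, p_{-1}=1, q_{-2}=1, q_{-1}=0:
  i=0: a_0=11, p_0 = 11*1 + 0 = 11, q_0 = 11*0 + 1 = 1.
  i=1: a_1=11, p_1 = 11*11 + 1 = 122, q_1 = 11*1 + 0 = 11.
  i=2: a_2=12, p_2 = 12*122 + 11 = 1475, q_2 = 12*11 + 1 = 133.
  i=3: a_3=10, p_3 = 10*1475 + 122 = 14872, q_3 = 10*133 + 11 = 1341.
  i=4: a_4=1, p_4 = 1*14872 + 1475 = 16347, q_4 = 1*1341 + 133 = 1474.
  i=5: a_5=12, p_5 = 12*16347 + 14872 = 211036, q_5 = 12*1474 + 1341 = 19029.
  i=6: a_6=9, p_6 = 9*211036 + 16347 = 1915671, q_6 = 9*19029 + 1474 = 172735.

11/1, 122/11, 1475/133, 14872/1341, 16347/1474, 211036/19029, 1915671/172735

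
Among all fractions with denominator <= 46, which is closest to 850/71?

431/36

Expand x = 850/71 as a continued fraction with the Euclidean algorithm:
  850 = 11*71 + 69, so a_0 = 11.
  71 = 1*69 + 2, so a_1 = 1.
  69 = 34*2 + 1, so a_2 = 34.
  2 = 2*1 + 0, so a_3 = 2.
so x = [11; 1, 34, 2].
Convergents (p_i = a_i*p_{i-1} + p_{i-2}, q_i = a_i*q_{i-1} + q_{i-2} with p_{-2}=0, p_{-1}=1, q_{-2}=1, q_{-1}=0), until the denominator exceeds 46:
  i=0: a_0=11, p_0 = 11*1 + 0 = 11, q_0 = 11*0 + 1 = 1.
  i=1: a_1=1, p_1 = 1*11 + 1 = 12, q_1 = 1*1 + 0 = 1.
  i=2: a_2=34, p_2 = 34*12 + 11 = 419, q_2 = 34*1 + 1 = 35.
  i=3: a_3=2, p_3 = 2*419 + 12 = 850, q_3 = 2*35 + 1 = 71.
q_3 = 71 > 46, so the last convergent with denominator <= 46 is p_2/q_2 = 419/35.
The closest fraction with denominator <= 46 is either p_2/q_2 or the intermediate fraction (k*p_2 + p_1)/(k*q_2 + q_1) with the largest k >= 1 whose denominator stays <= 46; these approach x as k grows, and every other convergent or intermediate fraction in range is farther away.
Largest k: floor((46 - q_1)/q_2) = floor((46 - 1)/35) = 1.
That gives (1*419 + 12)/(1*35 + 1) = 431/36.
Compare the errors: |x - 419/35| = |850*35 - 419*71|/(71*35) = 1/2485, and |x - 431/36| = |850*36 - 431*71|/(71*36) = 1/2556.
Cross-multiplying, 1*2485 = 2485 < 2556 = 1*2556, so 1/2556 is smaller: the intermediate fraction 431/36 is closer to x than 419/35.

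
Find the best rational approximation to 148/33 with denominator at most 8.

9/2

Expand x = 148/33 as a continued fraction with the Euclidean algorithm:
  148 = 4*33 + 16, so a_0 = 4.
  33 = 2*16 + 1, so a_1 = 2.
  16 = 16*1 + 0, so a_2 = 16.
so x = [4; 2, 16].
Convergents (p_i = a_i*p_{i-1} + p_{i-2}, q_i = a_i*q_{i-1} + q_{i-2} with p_{-2}=0, p_{-1}=1, q_{-2}=1, q_{-1}=0), until the denominator exceeds 8:
  i=0: a_0=4, p_0 = 4*1 + 0 = 4, q_0 = 4*0 + 1 = 1.
  i=1: a_1=2, p_1 = 2*4 + 1 = 9, q_1 = 2*1 + 0 = 2.
  i=2: a_2=16, p_2 = 16*9 + 4 = 148, q_2 = 16*2 + 1 = 33.
q_2 = 33 > 8, so the last convergent with denominator <= 8 is p_1/q_1 = 9/2.
The closest fraction with denominator <= 8 is either p_1/q_1 or the intermediate fraction (k*p_1 + p_0)/(k*q_1 + q_0) with the largest k >= 1 whose denominator stays <= 8; these approach x as k grows, and every other convergent or intermediate fraction in range is farther away.
Largest k: floor((8 - q_0)/q_1) = floor((8 - 1)/2) = 3.
That gives (3*9 + 4)/(3*2 + 1) = 31/7.
Compare the errors: |x - 9/2| = |148*2 - 9*33|/(33*2) = 1/66, and |x - 31/7| = |148*7 - 31*33|/(33*7) = 13/231.
Cross-multiplying, 1*231 = 231 < 858 = 13*66, so 1/66 is smaller: the convergent 9/2 is closer to x than 31/7.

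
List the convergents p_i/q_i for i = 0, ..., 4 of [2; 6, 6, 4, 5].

2/1, 13/6, 80/37, 333/154, 1745/807

Using the convergent recurrence p_i = a_i*p_{i-1} + p_{i-2}, q_i = a_i*q_{i-1} + q_{i-2} with p_{-2}=0, p_{-1}=1, q_{-2}=1, q_{-1}=0:
  i=0: a_0=2, p_0 = 2*1 + 0 = 2, q_0 = 2*0 + 1 = 1.
  i=1: a_1=6, p_1 = 6*2 + 1 = 13, q_1 = 6*1 + 0 = 6.
  i=2: a_2=6, p_2 = 6*13 + 2 = 80, q_2 = 6*6 + 1 = 37.
  i=3: a_3=4, p_3 = 4*80 + 13 = 333, q_3 = 4*37 + 6 = 154.
  i=4: a_4=5, p_4 = 5*333 + 80 = 1745, q_4 = 5*154 + 37 = 807.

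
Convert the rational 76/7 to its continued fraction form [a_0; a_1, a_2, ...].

[10; 1, 6]

Run the Euclidean algorithm on 76 and 7; the successive quotients are the partial quotients a_0, a_1, ... (each step inverts the fractional part left over by the previous one):
  76 = 10*7 + 6, so a_0 = 10.
  7 = 1*6 + 1, so a_1 = 1.
  6 = 6*1 + 0, so a_2 = 6.
The remainder reaches 0 after 3 divisions, so the expansion has 3 partial quotients, read off in order.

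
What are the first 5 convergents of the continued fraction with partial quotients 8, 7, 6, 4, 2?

8/1, 57/7, 350/43, 1457/179, 3264/401

Using the convergent recurrence p_i = a_i*p_{i-1} + p_{i-2}, q_i = a_i*q_{i-1} + q_{i-2} with p_{-2}=0, p_{-1}=1, q_{-2}=1, q_{-1}=0:
  i=0: a_0=8, p_0 = 8*1 + 0 = 8, q_0 = 8*0 + 1 = 1.
  i=1: a_1=7, p_1 = 7*8 + 1 = 57, q_1 = 7*1 + 0 = 7.
  i=2: a_2=6, p_2 = 6*57 + 8 = 350, q_2 = 6*7 + 1 = 43.
  i=3: a_3=4, p_3 = 4*350 + 57 = 1457, q_3 = 4*43 + 7 = 179.
  i=4: a_4=2, p_4 = 2*1457 + 350 = 3264, q_4 = 2*179 + 43 = 401.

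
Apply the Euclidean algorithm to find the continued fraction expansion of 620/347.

[1; 1, 3, 1, 2, 4, 1, 1, 2]

Run the Euclidean algorithm on 620 and 347; the successive quotients are the partial quotients a_0, a_1, ... (each step inverts the fractional part left over by the previous one):
  620 = 1*347 + 273, so a_0 = 1.
  347 = 1*273 + 74, so a_1 = 1.
  273 = 3*74 + 51, so a_2 = 3.
  74 = 1*51 + 23, so a_3 = 1.
  51 = 2*23 + 5, so a_4 = 2.
  23 = 4*5 + 3, so a_5 = 4.
  5 = 1*3 + 2, so a_6 = 1.
  3 = 1*2 + 1, so a_7 = 1.
  2 = 2*1 + 0, so a_8 = 2.
The remainder reaches 0 after 9 divisions, so the expansion has 9 partial quotients, read off in order.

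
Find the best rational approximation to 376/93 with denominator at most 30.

93/23

Expand x = 376/93 as a continued fraction with the Euclidean algorithm:
  376 = 4*93 + 4, so a_0 = 4.
  93 = 23*4 + 1, so a_1 = 23.
  4 = 4*1 + 0, so a_2 = 4.
so x = [4; 23, 4].
Convergents (p_i = a_i*p_{i-1} + p_{i-2}, q_i = a_i*q_{i-1} + q_{i-2} with p_{-2}=0, p_{-1}=1, q_{-2}=1, q_{-1}=0), until the denominator exceeds 30:
  i=0: a_0=4, p_0 = 4*1 + 0 = 4, q_0 = 4*0 + 1 = 1.
  i=1: a_1=23, p_1 = 23*4 + 1 = 93, q_1 = 23*1 + 0 = 23.
  i=2: a_2=4, p_2 = 4*93 + 4 = 376, q_2 = 4*23 + 1 = 93.
q_2 = 93 > 30, so the last convergent with denominator <= 30 is p_1/q_1 = 93/23.
The closest fraction with denominator <= 30 is either p_1/q_1 or the intermediate fraction (k*p_1 + p_0)/(k*q_1 + q_0) with the largest k >= 1 whose denominator stays <= 30; these approach x as k grows, and every other convergent or intermediate fraction in range is farther away.
Largest k: floor((30 - q_0)/q_1) = floor((30 - 1)/23) = 1.
That gives (1*93 + 4)/(1*23 + 1) = 97/24.
Compare the errors: |x - 93/23| = |376*23 - 93*93|/(93*23) = 1/2139, and |x - 97/24| = |376*24 - 97*93|/(93*24) = 3/2232.
Cross-multiplying, 1*2232 = 2232 < 6417 = 3*2139, so 1/2139 is smaller: the convergent 93/23 is closer to x than 97/24.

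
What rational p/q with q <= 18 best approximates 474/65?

124/17

Expand x = 474/65 as a continued fraction with the Euclidean algorithm:
  474 = 7*65 + 19, so a_0 = 7.
  65 = 3*19 + 8, so a_1 = 3.
  19 = 2*8 + 3, so a_2 = 2.
  8 = 2*3 + 2, so a_3 = 2.
  3 = 1*2 + 1, so a_4 = 1.
  2 = 2*1 + 0, so a_5 = 2.
so x = [7; 3, 2, 2, 1, 2].
Convergents (p_i = a_i*p_{i-1} + p_{i-2}, q_i = a_i*q_{i-1} + q_{i-2} with p_{-2}=0, p_{-1}=1, q_{-2}=1, q_{-1}=0), until the denominator exceeds 18:
  i=0: a_0=7, p_0 = 7*1 + 0 = 7, q_0 = 7*0 + 1 = 1.
  i=1: a_1=3, p_1 = 3*7 + 1 = 22, q_1 = 3*1 + 0 = 3.
  i=2: a_2=2, p_2 = 2*22 + 7 = 51, q_2 = 2*3 + 1 = 7.
  i=3: a_3=2, p_3 = 2*51 + 22 = 124, q_3 = 2*7 + 3 = 17.
  i=4: a_4=1, p_4 = 1*124 + 51 = 175, q_4 = 1*17 + 7 = 24.
q_4 = 24 > 18, so the last convergent with denominator <= 18 is p_3/q_3 = 124/17.
The closest fraction with denominator <= 18 is either p_3/q_3 or the intermediate fraction (k*p_3 + p_2)/(k*q_3 + q_2) with the largest k >= 1 whose denominator stays <= 18; these approach x as k grows, and every other convergent or intermediate fraction in range is farther away.
Largest k: floor((18 - q_2)/q_3) = floor((18 - 7)/17) = 0.
Since k = 0, no intermediate fraction beyond p_3/q_3 has denominator <= 18, so the convergent 124/17 is the closest (its error is |474*17 - 124*65|/(65*17) = 2/1105).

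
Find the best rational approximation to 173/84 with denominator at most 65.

Expand x = 173/84 as a continued fraction with the Euclidean algorithm:
  173 = 2*84 + 5, so a_0 = 2.
  84 = 16*5 + 4, so a_1 = 16.
  5 = 1*4 + 1, so a_2 = 1.
  4 = 4*1 + 0, so a_3 = 4.
so x = [2; 16, 1, 4].
Convergents (p_i = a_i*p_{i-1} + p_{i-2}, q_i = a_i*q_{i-1} + q_{i-2} with p_{-2}=0, p_{-1}=1, q_{-2}=1, q_{-1}=0), until the denominator exceeds 65:
  i=0: a_0=2, p_0 = 2*1 + 0 = 2, q_0 = 2*0 + 1 = 1.
  i=1: a_1=16, p_1 = 16*2 + 1 = 33, q_1 = 16*1 + 0 = 16.
  i=2: a_2=1, p_2 = 1*33 + 2 = 35, q_2 = 1*16 + 1 = 17.
  i=3: a_3=4, p_3 = 4*35 + 33 = 173, q_3 = 4*17 + 16 = 84.
q_3 = 84 > 65, so the last convergent with denominator <= 65 is p_2/q_2 = 35/17.
The closest fraction with denominator <= 65 is either p_2/q_2 or the intermediate fraction (k*p_2 + p_1)/(k*q_2 + q_1) with the largest k >= 1 whose denominator stays <= 65; these approach x as k grows, and every other convergent or intermediate fraction in range is farther away.
Largest k: floor((65 - q_1)/q_2) = floor((65 - 16)/17) = 2.
That gives (2*35 + 33)/(2*17 + 16) = 103/50.
Compare the errors: |x - 35/17| = |173*17 - 35*84|/(84*17) = 1/1428, and |x - 103/50| = |173*50 - 103*84|/(84*50) = 2/4200.
Cross-multiplying, 2*1428 = 2856 < 4200 = 1*4200, so 2/4200 is smaller: the intermediate fraction 103/50 is closer to x than 35/17.

103/50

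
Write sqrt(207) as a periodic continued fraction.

Write x_i = (sqrt(207) + m_i)/d_i with (m_0, d_0) = (0, 1). a_0 = floor(sqrt(207)) = 14, since 14^2 = 196 <= 207 < 225 = 15^2.
Iterate m_{i+1} = d_i*a_i - m_i, d_{i+1} = (207 - m_{i+1}^2)/d_i, a_{i+1} = floor((a_0 + m_{i+1})/d_{i+1}):
  m_1 = 1*14 - 0 = 14, d_1 = (207 - 14^2)/1 = 11/1 = 11, a_1 = floor((14 + 14)/11) = 2.
  m_2 = 11*2 - 14 = 8, d_2 = (207 - 8^2)/11 = 143/11 = 13, a_2 = floor((14 + 8)/13) = 1.
  m_3 = 13*1 - 8 = 5, d_3 = (207 - 5^2)/13 = 182/13 = 14, a_3 = floor((14 + 5)/14) = 1.
  m_4 = 14*1 - 5 = 9, d_4 = (207 - 9^2)/14 = 126/14 = 9, a_4 = floor((14 + 9)/9) = 2.
  m_5 = 9*2 - 9 = 9, d_5 = (207 - 9^2)/9 = 126/9 = 14, a_5 = floor((14 + 9)/14) = 1.
  m_6 = 14*1 - 9 = 5, d_6 = (207 - 5^2)/14 = 182/14 = 13, a_6 = floor((14 + 5)/13) = 1.
  m_7 = 13*1 - 5 = 8, d_7 = (207 - 8^2)/13 = 143/13 = 11, a_7 = floor((14 + 8)/11) = 2.
  m_8 = 11*2 - 8 = 14, d_8 = (207 - 14^2)/11 = 11/11 = 1, a_8 = floor((14 + 14)/1) = 28.
  m_9 = 1*28 - 14 = 14, d_9 = (207 - 14^2)/1 = 11/1 = 11: (m_9, d_9) = (m_1, d_1) = (14, 11), so from here the quotients repeat a_1, ..., a_8; the period length is 8.
Hence the expansion of sqrt(207) is a_0 = 14 followed by the repeating block 2, 1, 1, 2, 1, 1, 2, 28 (period 8).

[14; (2, 1, 1, 2, 1, 1, 2, 28)]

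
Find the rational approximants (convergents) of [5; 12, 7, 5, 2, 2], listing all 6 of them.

5/1, 61/12, 432/85, 2221/437, 4874/959, 11969/2355

Using the convergent recurrence p_i = a_i*p_{i-1} + p_{i-2}, q_i = a_i*q_{i-1} + q_{i-2} with p_{-2}=0, p_{-1}=1, q_{-2}=1, q_{-1}=0:
  i=0: a_0=5, p_0 = 5*1 + 0 = 5, q_0 = 5*0 + 1 = 1.
  i=1: a_1=12, p_1 = 12*5 + 1 = 61, q_1 = 12*1 + 0 = 12.
  i=2: a_2=7, p_2 = 7*61 + 5 = 432, q_2 = 7*12 + 1 = 85.
  i=3: a_3=5, p_3 = 5*432 + 61 = 2221, q_3 = 5*85 + 12 = 437.
  i=4: a_4=2, p_4 = 2*2221 + 432 = 4874, q_4 = 2*437 + 85 = 959.
  i=5: a_5=2, p_5 = 2*4874 + 2221 = 11969, q_5 = 2*959 + 437 = 2355.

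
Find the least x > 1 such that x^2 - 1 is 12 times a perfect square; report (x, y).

(x, y) = (7, 2)

First expand sqrt(12) as a continued fraction. With x_i = (sqrt(12) + m_i)/d_i and (m_0, d_0) = (0, 1): a_0 = floor(sqrt(12)) = 3, since 3^2 = 9 <= 12 < 16 = 4^2.
Iterate m_{i+1} = d_i*a_i - m_i, d_{i+1} = (12 - m_{i+1}^2)/d_i, a_{i+1} = floor((a_0 + m_{i+1})/d_{i+1}):
  m_1 = 1*3 - 0 = 3, d_1 = (12 - 3^2)/1 = 3/1 = 3, a_1 = floor((3 + 3)/3) = 2.
  m_2 = 3*2 - 3 = 3, d_2 = (12 - 3^2)/3 = 3/3 = 1, a_2 = floor((3 + 3)/1) = 6.
  m_3 = 1*6 - 3 = 3, d_3 = (12 - 3^2)/1 = 3/1 = 3: (m_3, d_3) = (m_1, d_1) = (3, 3), so from here the quotients repeat a_1, a_2; the period length is 2.
So sqrt(12) = [3; (2, 6)] with period length k = 2.
k is even, so the fundamental solution of x^2 - 12y^2 = 1 is (p_{k-1}, q_{k-1}) = (p_1, q_1); compute convergents through index 1.
Convergents (p_i = a_i*p_{i-1} + p_{i-2}, q_i = a_i*q_{i-1} + q_{i-2} with p_{-2}=0, p_{-1}=1, q_{-2}=1, q_{-1}=0):
  i=0: a_0=3, p_0 = 3*1 + 0 = 3, q_0 = 3*0 + 1 = 1.
  i=1: a_1=2, p_1 = 2*3 + 1 = 7, q_1 = 2*1 + 0 = 2.
Check: 7^2 - 12*2^2 = 49 - 48 = 1, so (x, y) = (7, 2) solves the equation, and by the theorem it is the least positive solution.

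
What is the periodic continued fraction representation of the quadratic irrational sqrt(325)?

Write x_i = (sqrt(325) + m_i)/d_i with (m_0, d_0) = (0, 1). a_0 = floor(sqrt(325)) = 18, since 18^2 = 324 <= 325 < 361 = 19^2.
Iterate m_{i+1} = d_i*a_i - m_i, d_{i+1} = (325 - m_{i+1}^2)/d_i, a_{i+1} = floor((a_0 + m_{i+1})/d_{i+1}):
  m_1 = 1*18 - 0 = 18, d_1 = (325 - 18^2)/1 = 1/1 = 1, a_1 = floor((18 + 18)/1) = 36.
  m_2 = 1*36 - 18 = 18, d_2 = (325 - 18^2)/1 = 1/1 = 1: (m_2, d_2) = (m_1, d_1) = (18, 1), so from here the quotient a_1 repeats; the period length is 1.
Hence the expansion of sqrt(325) is a_0 = 18 followed by the repeating block 36 (period 1).

[18; (36)]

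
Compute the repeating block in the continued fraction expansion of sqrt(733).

[27; (13, 1, 1, 13, 54)]

Write x_i = (sqrt(733) + m_i)/d_i with (m_0, d_0) = (0, 1). a_0 = floor(sqrt(733)) = 27, since 27^2 = 729 <= 733 < 784 = 28^2.
Iterate m_{i+1} = d_i*a_i - m_i, d_{i+1} = (733 - m_{i+1}^2)/d_i, a_{i+1} = floor((a_0 + m_{i+1})/d_{i+1}):
  m_1 = 1*27 - 0 = 27, d_1 = (733 - 27^2)/1 = 4/1 = 4, a_1 = floor((27 + 27)/4) = 13.
  m_2 = 4*13 - 27 = 25, d_2 = (733 - 25^2)/4 = 108/4 = 27, a_2 = floor((27 + 25)/27) = 1.
  m_3 = 27*1 - 25 = 2, d_3 = (733 - 2^2)/27 = 729/27 = 27, a_3 = floor((27 + 2)/27) = 1.
  m_4 = 27*1 - 2 = 25, d_4 = (733 - 25^2)/27 = 108/27 = 4, a_4 = floor((27 + 25)/4) = 13.
  m_5 = 4*13 - 25 = 27, d_5 = (733 - 27^2)/4 = 4/4 = 1, a_5 = floor((27 + 27)/1) = 54.
  m_6 = 1*54 - 27 = 27, d_6 = (733 - 27^2)/1 = 4/1 = 4: (m_6, d_6) = (m_1, d_1) = (27, 4), so from here the quotients repeat a_1, ..., a_5; the period length is 5.
Hence the expansion of sqrt(733) is a_0 = 27 followed by the repeating block 13, 1, 1, 13, 54 (period 5).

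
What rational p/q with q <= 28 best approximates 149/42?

39/11

Expand x = 149/42 as a continued fraction with the Euclidean algorithm:
  149 = 3*42 + 23, so a_0 = 3.
  42 = 1*23 + 19, so a_1 = 1.
  23 = 1*19 + 4, so a_2 = 1.
  19 = 4*4 + 3, so a_3 = 4.
  4 = 1*3 + 1, so a_4 = 1.
  3 = 3*1 + 0, so a_5 = 3.
so x = [3; 1, 1, 4, 1, 3].
Convergents (p_i = a_i*p_{i-1} + p_{i-2}, q_i = a_i*q_{i-1} + q_{i-2} with p_{-2}=0, p_{-1}=1, q_{-2}=1, q_{-1}=0), until the denominator exceeds 28:
  i=0: a_0=3, p_0 = 3*1 + 0 = 3, q_0 = 3*0 + 1 = 1.
  i=1: a_1=1, p_1 = 1*3 + 1 = 4, q_1 = 1*1 + 0 = 1.
  i=2: a_2=1, p_2 = 1*4 + 3 = 7, q_2 = 1*1 + 1 = 2.
  i=3: a_3=4, p_3 = 4*7 + 4 = 32, q_3 = 4*2 + 1 = 9.
  i=4: a_4=1, p_4 = 1*32 + 7 = 39, q_4 = 1*9 + 2 = 11.
  i=5: a_5=3, p_5 = 3*39 + 32 = 149, q_5 = 3*11 + 9 = 42.
q_5 = 42 > 28, so the last convergent with denominator <= 28 is p_4/q_4 = 39/11.
The closest fraction with denominator <= 28 is either p_4/q_4 or the intermediate fraction (k*p_4 + p_3)/(k*q_4 + q_3) with the largest k >= 1 whose denominator stays <= 28; these approach x as k grows, and every other convergent or intermediate fraction in range is farther away.
Largest k: floor((28 - q_3)/q_4) = floor((28 - 9)/11) = 1.
That gives (1*39 + 32)/(1*11 + 9) = 71/20.
Compare the errors: |x - 39/11| = |149*11 - 39*42|/(42*11) = 1/462, and |x - 71/20| = |149*20 - 71*42|/(42*20) = 2/840.
Cross-multiplying, 1*840 = 840 < 924 = 2*462, so 1/462 is smaller: the convergent 39/11 is closer to x than 71/20.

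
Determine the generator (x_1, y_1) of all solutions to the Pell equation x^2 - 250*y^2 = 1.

(x, y) = (39480499, 2496966)

First expand sqrt(250) as a continued fraction. With x_i = (sqrt(250) + m_i)/d_i and (m_0, d_0) = (0, 1): a_0 = floor(sqrt(250)) = 15, since 15^2 = 225 <= 250 < 256 = 16^2.
Iterate m_{i+1} = d_i*a_i - m_i, d_{i+1} = (250 - m_{i+1}^2)/d_i, a_{i+1} = floor((a_0 + m_{i+1})/d_{i+1}):
  m_1 = 1*15 - 0 = 15, d_1 = (250 - 15^2)/1 = 25/1 = 25, a_1 = floor((15 + 15)/25) = 1.
  m_2 = 25*1 - 15 = 10, d_2 = (250 - 10^2)/25 = 150/25 = 6, a_2 = floor((15 + 10)/6) = 4.
  m_3 = 6*4 - 10 = 14, d_3 = (250 - 14^2)/6 = 54/6 = 9, a_3 = floor((15 + 14)/9) = 3.
  m_4 = 9*3 - 14 = 13, d_4 = (250 - 13^2)/9 = 81/9 = 9, a_4 = floor((15 + 13)/9) = 3.
  m_5 = 9*3 - 13 = 14, d_5 = (250 - 14^2)/9 = 54/9 = 6, a_5 = floor((15 + 14)/6) = 4.
  m_6 = 6*4 - 14 = 10, d_6 = (250 - 10^2)/6 = 150/6 = 25, a_6 = floor((15 + 10)/25) = 1.
  m_7 = 25*1 - 10 = 15, d_7 = (250 - 15^2)/25 = 25/25 = 1, a_7 = floor((15 + 15)/1) = 30.
  m_8 = 1*30 - 15 = 15, d_8 = (250 - 15^2)/1 = 25/1 = 25: (m_8, d_8) = (m_1, d_1) = (15, 25), so from here the quotients repeat a_1, ..., a_7; the period length is 7.
So sqrt(250) = [15; (1, 4, 3, 3, 4, 1, 30)] with period length k = 7.
k is odd, so (p_{k-1}, q_{k-1}) only solves x^2 - 250y^2 = -1 and the fundamental solution of x^2 - 250y^2 = 1 is (p_{2k-1}, q_{2k-1}) = (p_13, q_13); compute convergents through index 13, running through the period twice.
Convergents (p_i = a_i*p_{i-1} + p_{i-2}, q_i = a_i*q_{i-1} + q_{i-2} with p_{-2}=0, p_{-1}=1, q_{-2}=1, q_{-1}=0):
  i=0: a_0=15, p_0 = 15*1 + 0 = 15, q_0 = 15*0 + 1 = 1.
  i=1: a_1=1, p_1 = 1*15 + 1 = 16, q_1 = 1*1 + 0 = 1.
  i=2: a_2=4, p_2 = 4*16 + 15 = 79, q_2 = 4*1 + 1 = 5.
  i=3: a_3=3, p_3 = 3*79 + 16 = 253, q_3 = 3*5 + 1 = 16.
  i=4: a_4=3, p_4 = 3*253 + 79 = 838, q_4 = 3*16 + 5 = 53.
  i=5: a_5=4, p_5 = 4*838 + 253 = 3605, q_5 = 4*53 + 16 = 228.
  i=6: a_6=1, p_6 = 1*3605 + 838 = 4443, q_6 = 1*228 + 53 = 281.
  i=7: a_7=30, p_7 = 30*4443 + 3605 = 136895, q_7 = 30*281 + 228 = 8658.
  i=8: a_8=1, p_8 = 1*136895 + 4443 = 141338, q_8 = 1*8658 + 281 = 8939.
  i=9: a_9=4, p_9 = 4*141338 + 136895 = 702247, q_9 = 4*8939 + 8658 = 44414.
  i=10: a_10=3, p_10 = 3*702247 + 141338 = 2248079, q_10 = 3*44414 + 8939 = 142181.
  i=11: a_11=3, p_11 = 3*2248079 + 702247 = 7446484, q_11 = 3*142181 + 44414 = 470957.
  i=12: a_12=4, p_12 = 4*7446484 + 2248079 = 32034015, q_12 = 4*470957 + 142181 = 2026009.
  i=13: a_13=1, p_13 = 1*32034015 + 7446484 = 39480499, q_13 = 1*2026009 + 470957 = 2496966.
Indeed p_6^2 - 250*q_6^2 = 19740249 - 19740250 = -1, not +1.
Check: 39480499^2 - 250*2496966^2 = 1558709801289001 - 1558709801289000 = 1, so (x, y) = (39480499, 2496966) solves the equation, and by the theorem it is the least positive solution.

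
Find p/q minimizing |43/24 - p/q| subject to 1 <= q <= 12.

Expand x = 43/24 as a continued fraction with the Euclidean algorithm:
  43 = 1*24 + 19, so a_0 = 1.
  24 = 1*19 + 5, so a_1 = 1.
  19 = 3*5 + 4, so a_2 = 3.
  5 = 1*4 + 1, so a_3 = 1.
  4 = 4*1 + 0, so a_4 = 4.
so x = [1; 1, 3, 1, 4].
Convergents (p_i = a_i*p_{i-1} + p_{i-2}, q_i = a_i*q_{i-1} + q_{i-2} with p_{-2}=0, p_{-1}=1, q_{-2}=1, q_{-1}=0), until the denominator exceeds 12:
  i=0: a_0=1, p_0 = 1*1 + 0 = 1, q_0 = 1*0 + 1 = 1.
  i=1: a_1=1, p_1 = 1*1 + 1 = 2, q_1 = 1*1 + 0 = 1.
  i=2: a_2=3, p_2 = 3*2 + 1 = 7, q_2 = 3*1 + 1 = 4.
  i=3: a_3=1, p_3 = 1*7 + 2 = 9, q_3 = 1*4 + 1 = 5.
  i=4: a_4=4, p_4 = 4*9 + 7 = 43, q_4 = 4*5 + 4 = 24.
q_4 = 24 > 12, so the last convergent with denominator <= 12 is p_3/q_3 = 9/5.
The closest fraction with denominator <= 12 is either p_3/q_3 or the intermediate fraction (k*p_3 + p_2)/(k*q_3 + q_2) with the largest k >= 1 whose denominator stays <= 12; these approach x as k grows, and every other convergent or intermediate fraction in range is farther away.
Largest k: floor((12 - q_2)/q_3) = floor((12 - 4)/5) = 1.
That gives (1*9 + 7)/(1*5 + 4) = 16/9.
Compare the errors: |x - 9/5| = |43*5 - 9*24|/(24*5) = 1/120, and |x - 16/9| = |43*9 - 16*24|/(24*9) = 3/216.
Cross-multiplying, 1*216 = 216 < 360 = 3*120, so 1/120 is smaller: the convergent 9/5 is closer to x than 16/9.

9/5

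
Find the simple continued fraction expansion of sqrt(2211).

Write x_i = (sqrt(2211) + m_i)/d_i with (m_0, d_0) = (0, 1). a_0 = floor(sqrt(2211)) = 47, since 47^2 = 2209 <= 2211 < 2304 = 48^2.
Iterate m_{i+1} = d_i*a_i - m_i, d_{i+1} = (2211 - m_{i+1}^2)/d_i, a_{i+1} = floor((a_0 + m_{i+1})/d_{i+1}):
  m_1 = 1*47 - 0 = 47, d_1 = (2211 - 47^2)/1 = 2/1 = 2, a_1 = floor((47 + 47)/2) = 47.
  m_2 = 2*47 - 47 = 47, d_2 = (2211 - 47^2)/2 = 2/2 = 1, a_2 = floor((47 + 47)/1) = 94.
  m_3 = 1*94 - 47 = 47, d_3 = (2211 - 47^2)/1 = 2/1 = 2: (m_3, d_3) = (m_1, d_1) = (47, 2), so from here the quotients repeat a_1, a_2; the period length is 2.
Hence the expansion of sqrt(2211) is a_0 = 47 followed by the repeating block 47, 94 (period 2).

[47; (47, 94)]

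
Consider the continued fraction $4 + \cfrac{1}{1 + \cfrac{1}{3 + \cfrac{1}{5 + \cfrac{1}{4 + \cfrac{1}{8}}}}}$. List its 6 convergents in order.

4/1, 5/1, 19/4, 100/21, 419/88, 3452/725

Using the convergent recurrence p_i = a_i*p_{i-1} + p_{i-2}, q_i = a_i*q_{i-1} + q_{i-2} with p_{-2}=0, p_{-1}=1, q_{-2}=1, q_{-1}=0:
  i=0: a_0=4, p_0 = 4*1 + 0 = 4, q_0 = 4*0 + 1 = 1.
  i=1: a_1=1, p_1 = 1*4 + 1 = 5, q_1 = 1*1 + 0 = 1.
  i=2: a_2=3, p_2 = 3*5 + 4 = 19, q_2 = 3*1 + 1 = 4.
  i=3: a_3=5, p_3 = 5*19 + 5 = 100, q_3 = 5*4 + 1 = 21.
  i=4: a_4=4, p_4 = 4*100 + 19 = 419, q_4 = 4*21 + 4 = 88.
  i=5: a_5=8, p_5 = 8*419 + 100 = 3452, q_5 = 8*88 + 21 = 725.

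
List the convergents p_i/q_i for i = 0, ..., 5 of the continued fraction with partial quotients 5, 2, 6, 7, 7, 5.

Using the convergent recurrence p_i = a_i*p_{i-1} + p_{i-2}, q_i = a_i*q_{i-1} + q_{i-2} with p_{-2}=0, p_{-1}=1, q_{-2}=1, q_{-1}=0:
  i=0: a_0=5, p_0 = 5*1 + 0 = 5, q_0 = 5*0 + 1 = 1.
  i=1: a_1=2, p_1 = 2*5 + 1 = 11, q_1 = 2*1 + 0 = 2.
  i=2: a_2=6, p_2 = 6*11 + 5 = 71, q_2 = 6*2 + 1 = 13.
  i=3: a_3=7, p_3 = 7*71 + 11 = 508, q_3 = 7*13 + 2 = 93.
  i=4: a_4=7, p_4 = 7*508 + 71 = 3627, q_4 = 7*93 + 13 = 664.
  i=5: a_5=5, p_5 = 5*3627 + 508 = 18643, q_5 = 5*664 + 93 = 3413.

5/1, 11/2, 71/13, 508/93, 3627/664, 18643/3413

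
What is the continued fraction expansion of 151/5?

Run the Euclidean algorithm on 151 and 5; the successive quotients are the partial quotients a_0, a_1, ... (each step inverts the fractional part left over by the previous one):
  151 = 30*5 + 1, so a_0 = 30.
  5 = 5*1 + 0, so a_1 = 5.
The remainder reaches 0 after 2 divisions, so the expansion has 2 partial quotients, read off in order.

[30; 5]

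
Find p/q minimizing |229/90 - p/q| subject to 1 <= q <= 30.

28/11

Expand x = 229/90 as a continued fraction with the Euclidean algorithm:
  229 = 2*90 + 49, so a_0 = 2.
  90 = 1*49 + 41, so a_1 = 1.
  49 = 1*41 + 8, so a_2 = 1.
  41 = 5*8 + 1, so a_3 = 5.
  8 = 8*1 + 0, so a_4 = 8.
so x = [2; 1, 1, 5, 8].
Convergents (p_i = a_i*p_{i-1} + p_{i-2}, q_i = a_i*q_{i-1} + q_{i-2} with p_{-2}=0, p_{-1}=1, q_{-2}=1, q_{-1}=0), until the denominator exceeds 30:
  i=0: a_0=2, p_0 = 2*1 + 0 = 2, q_0 = 2*0 + 1 = 1.
  i=1: a_1=1, p_1 = 1*2 + 1 = 3, q_1 = 1*1 + 0 = 1.
  i=2: a_2=1, p_2 = 1*3 + 2 = 5, q_2 = 1*1 + 1 = 2.
  i=3: a_3=5, p_3 = 5*5 + 3 = 28, q_3 = 5*2 + 1 = 11.
  i=4: a_4=8, p_4 = 8*28 + 5 = 229, q_4 = 8*11 + 2 = 90.
q_4 = 90 > 30, so the last convergent with denominator <= 30 is p_3/q_3 = 28/11.
The closest fraction with denominator <= 30 is either p_3/q_3 or the intermediate fraction (k*p_3 + p_2)/(k*q_3 + q_2) with the largest k >= 1 whose denominator stays <= 30; these approach x as k grows, and every other convergent or intermediate fraction in range is farther away.
Largest k: floor((30 - q_2)/q_3) = floor((30 - 2)/11) = 2.
That gives (2*28 + 5)/(2*11 + 2) = 61/24.
Compare the errors: |x - 28/11| = |229*11 - 28*90|/(90*11) = 1/990, and |x - 61/24| = |229*24 - 61*90|/(90*24) = 6/2160.
Cross-multiplying, 1*2160 = 2160 < 5940 = 6*990, so 1/990 is smaller: the convergent 28/11 is closer to x than 61/24.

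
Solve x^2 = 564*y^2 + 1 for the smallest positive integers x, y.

(x, y) = (95, 4)

First expand sqrt(564) as a continued fraction. With x_i = (sqrt(564) + m_i)/d_i and (m_0, d_0) = (0, 1): a_0 = floor(sqrt(564)) = 23, since 23^2 = 529 <= 564 < 576 = 24^2.
Iterate m_{i+1} = d_i*a_i - m_i, d_{i+1} = (564 - m_{i+1}^2)/d_i, a_{i+1} = floor((a_0 + m_{i+1})/d_{i+1}):
  m_1 = 1*23 - 0 = 23, d_1 = (564 - 23^2)/1 = 35/1 = 35, a_1 = floor((23 + 23)/35) = 1.
  m_2 = 35*1 - 23 = 12, d_2 = (564 - 12^2)/35 = 420/35 = 12, a_2 = floor((23 + 12)/12) = 2.
  m_3 = 12*2 - 12 = 12, d_3 = (564 - 12^2)/12 = 420/12 = 35, a_3 = floor((23 + 12)/35) = 1.
  m_4 = 35*1 - 12 = 23, d_4 = (564 - 23^2)/35 = 35/35 = 1, a_4 = floor((23 + 23)/1) = 46.
  m_5 = 1*46 - 23 = 23, d_5 = (564 - 23^2)/1 = 35/1 = 35: (m_5, d_5) = (m_1, d_1) = (23, 35), so from here the quotients repeat a_1, ..., a_4; the period length is 4.
So sqrt(564) = [23; (1, 2, 1, 46)] with period length k = 4.
k is even, so the fundamental solution of x^2 - 564y^2 = 1 is (p_{k-1}, q_{k-1}) = (p_3, q_3); compute convergents through index 3.
Convergents (p_i = a_i*p_{i-1} + p_{i-2}, q_i = a_i*q_{i-1} + q_{i-2} with p_{-2}=0, p_{-1}=1, q_{-2}=1, q_{-1}=0):
  i=0: a_0=23, p_0 = 23*1 + 0 = 23, q_0 = 23*0 + 1 = 1.
  i=1: a_1=1, p_1 = 1*23 + 1 = 24, q_1 = 1*1 + 0 = 1.
  i=2: a_2=2, p_2 = 2*24 + 23 = 71, q_2 = 2*1 + 1 = 3.
  i=3: a_3=1, p_3 = 1*71 + 24 = 95, q_3 = 1*3 + 1 = 4.
Check: 95^2 - 564*4^2 = 9025 - 9024 = 1, so (x, y) = (95, 4) solves the equation, and by the theorem it is the least positive solution.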